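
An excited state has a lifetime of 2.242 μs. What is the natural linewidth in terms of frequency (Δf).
35.494 kHz

Using the energy-time uncertainty principle and E = hf:
ΔEΔt ≥ ℏ/2
hΔf·Δt ≥ ℏ/2

The minimum frequency uncertainty is:
Δf = ℏ/(2hτ) = 1/(4πτ)
Δf = 1/(4π × 2.242e-06 s)
Δf = 3.549e+04 Hz = 35.494 kHz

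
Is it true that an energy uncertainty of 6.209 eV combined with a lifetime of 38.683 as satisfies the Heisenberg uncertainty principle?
No, it violates the uncertainty relation.

Calculate the product ΔEΔt:
ΔE = 6.209 eV = 9.948e-19 J
ΔEΔt = (9.948e-19 J) × (3.868e-17 s)
ΔEΔt = 3.848e-35 J·s

Compare to the minimum allowed value ℏ/2:
ℏ/2 = 5.273e-35 J·s

Since ΔEΔt = 3.848e-35 J·s < 5.273e-35 J·s = ℏ/2,
this violates the uncertainty relation.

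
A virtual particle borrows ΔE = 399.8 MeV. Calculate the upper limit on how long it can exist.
8.232 × 10^-25 s

Using the energy-time uncertainty principle:
ΔEΔt ≥ ℏ/2

For a virtual particle borrowing energy ΔE, the maximum lifetime is:
Δt_max = ℏ/(2ΔE)

Converting energy:
ΔE = 399.8 MeV = 6.406e-11 J

Δt_max = (1.055e-34 J·s) / (2 × 6.406e-11 J)
Δt_max = 8.232e-25 s = 8.232 × 10^-25 s

Virtual particles with higher borrowed energy exist for shorter times.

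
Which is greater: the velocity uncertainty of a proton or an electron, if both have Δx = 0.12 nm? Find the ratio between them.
The electron has the larger minimum velocity uncertainty, by a ratio of 1836.2.

For both particles, Δp_min = ℏ/(2Δx) = 4.394e-25 kg·m/s (same for both).

The velocity uncertainty is Δv = Δp/m:
- proton: Δv = 4.394e-25 / 1.673e-27 = 2.627e+02 m/s = 262.704 m/s
- electron: Δv = 4.394e-25 / 9.109e-31 = 4.824e+05 m/s = 482.365 km/s

Ratio: 4.824e+05 / 2.627e+02 = 1836.2

The lighter particle has larger velocity uncertainty because Δv ∝ 1/m.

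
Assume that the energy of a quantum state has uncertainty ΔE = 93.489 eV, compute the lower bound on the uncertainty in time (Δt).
3.520 as

Using the energy-time uncertainty principle:
ΔEΔt ≥ ℏ/2

The minimum uncertainty in time is:
Δt_min = ℏ/(2ΔE)
Δt_min = (1.055e-34 J·s) / (2 × 1.498e-17 J)
Δt_min = 3.520e-18 s = 3.520 as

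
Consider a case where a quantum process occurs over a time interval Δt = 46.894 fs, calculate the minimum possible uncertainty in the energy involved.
7.018 meV

Using the energy-time uncertainty principle:
ΔEΔt ≥ ℏ/2

The minimum uncertainty in energy is:
ΔE_min = ℏ/(2Δt)
ΔE_min = (1.055e-34 J·s) / (2 × 4.689e-14 s)
ΔE_min = 1.124e-21 J = 7.018 meV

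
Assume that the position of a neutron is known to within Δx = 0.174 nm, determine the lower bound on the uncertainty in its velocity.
180.926 m/s

Using the Heisenberg uncertainty principle and Δp = mΔv:
ΔxΔp ≥ ℏ/2
Δx(mΔv) ≥ ℏ/2

The minimum uncertainty in velocity is:
Δv_min = ℏ/(2mΔx)
Δv_min = (1.055e-34 J·s) / (2 × 1.675e-27 kg × 1.740e-10 m)
Δv_min = 1.809e+02 m/s = 180.926 m/s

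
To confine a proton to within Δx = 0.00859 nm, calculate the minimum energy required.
70.302 meV

Localizing a particle requires giving it sufficient momentum uncertainty:

1. From uncertainty principle: Δp ≥ ℏ/(2Δx)
   Δp_min = (1.055e-34 J·s) / (2 × 8.590e-12 m)
   Δp_min = 6.138e-24 kg·m/s

2. This momentum uncertainty corresponds to kinetic energy:
   KE ≈ (Δp)²/(2m) = (6.138e-24)²/(2 × 1.673e-27 kg)
   KE = 1.126e-20 J = 70.302 meV

Tighter localization requires more energy.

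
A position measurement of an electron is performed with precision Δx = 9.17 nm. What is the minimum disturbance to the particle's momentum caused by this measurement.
5.750 × 10^-27 kg·m/s

The uncertainty principle implies that measuring position disturbs momentum:
ΔxΔp ≥ ℏ/2

When we measure position with precision Δx, we necessarily introduce a momentum uncertainty:
Δp ≥ ℏ/(2Δx)
Δp_min = (1.055e-34 J·s) / (2 × 9.170e-09 m)
Δp_min = 5.750e-27 kg·m/s

The more precisely we measure position, the greater the momentum disturbance.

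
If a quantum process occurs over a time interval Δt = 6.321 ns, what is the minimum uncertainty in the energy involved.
52.065 neV

Using the energy-time uncertainty principle:
ΔEΔt ≥ ℏ/2

The minimum uncertainty in energy is:
ΔE_min = ℏ/(2Δt)
ΔE_min = (1.055e-34 J·s) / (2 × 6.321e-09 s)
ΔE_min = 8.342e-27 J = 52.065 neV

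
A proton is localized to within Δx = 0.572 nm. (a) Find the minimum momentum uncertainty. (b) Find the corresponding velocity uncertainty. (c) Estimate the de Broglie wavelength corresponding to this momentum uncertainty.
(a) Δp_min = 9.218 × 10^-26 kg·m/s
(b) Δv_min = 55.113 m/s
(c) λ_dB = 7.188 nm

Step-by-step:

(a) From the uncertainty principle:
Δp_min = ℏ/(2Δx) = (1.055e-34 J·s)/(2 × 5.720e-10 m) = 9.218e-26 kg·m/s

(b) The velocity uncertainty:
Δv = Δp/m = (9.218e-26 kg·m/s)/(1.673e-27 kg) = 5.511e+01 m/s = 55.113 m/s

(c) The de Broglie wavelength for this momentum:
λ = h/p = (6.626e-34 J·s)/(9.218e-26 kg·m/s) = 7.188e-09 m = 7.188 nm

Note: The de Broglie wavelength is comparable to the localization size, as expected from wave-particle duality.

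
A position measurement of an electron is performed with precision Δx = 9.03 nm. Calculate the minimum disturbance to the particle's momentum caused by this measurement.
5.839 × 10^-27 kg·m/s

The uncertainty principle implies that measuring position disturbs momentum:
ΔxΔp ≥ ℏ/2

When we measure position with precision Δx, we necessarily introduce a momentum uncertainty:
Δp ≥ ℏ/(2Δx)
Δp_min = (1.055e-34 J·s) / (2 × 9.030e-09 m)
Δp_min = 5.839e-27 kg·m/s

The more precisely we measure position, the greater the momentum disturbance.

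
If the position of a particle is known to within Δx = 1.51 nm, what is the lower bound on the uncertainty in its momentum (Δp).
3.492 × 10^-26 kg·m/s

Using the Heisenberg uncertainty principle:
ΔxΔp ≥ ℏ/2

The minimum uncertainty in momentum is:
Δp_min = ℏ/(2Δx)
Δp_min = (1.055e-34 J·s) / (2 × 1.510e-09 m)
Δp_min = 3.492e-26 kg·m/s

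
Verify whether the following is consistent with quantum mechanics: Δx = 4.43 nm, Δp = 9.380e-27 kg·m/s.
No, it violates the uncertainty principle (impossible measurement).

Calculate the product ΔxΔp:
ΔxΔp = (4.430e-09 m) × (9.380e-27 kg·m/s)
ΔxΔp = 4.155e-35 J·s

Compare to the minimum allowed value ℏ/2:
ℏ/2 = 5.273e-35 J·s

Since ΔxΔp = 4.155e-35 J·s < 5.273e-35 J·s = ℏ/2,
the measurement violates the uncertainty principle.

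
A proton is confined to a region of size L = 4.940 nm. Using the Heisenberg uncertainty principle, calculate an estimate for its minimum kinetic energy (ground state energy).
212.569 neV

Using the uncertainty principle to estimate ground state energy:

1. The position uncertainty is approximately the confinement size:
   Δx ≈ L = 4.940e-09 m

2. From ΔxΔp ≥ ℏ/2, the minimum momentum uncertainty is:
   Δp ≈ ℏ/(2L) = 1.067e-26 kg·m/s

3. The kinetic energy is approximately:
   KE ≈ (Δp)²/(2m) = (1.067e-26)²/(2 × 1.673e-27 kg)
   KE ≈ 3.406e-26 J = 212.569 neV

This is an order-of-magnitude estimate of the ground state energy.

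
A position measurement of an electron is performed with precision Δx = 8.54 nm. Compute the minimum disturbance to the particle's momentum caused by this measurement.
6.174 × 10^-27 kg·m/s

The uncertainty principle implies that measuring position disturbs momentum:
ΔxΔp ≥ ℏ/2

When we measure position with precision Δx, we necessarily introduce a momentum uncertainty:
Δp ≥ ℏ/(2Δx)
Δp_min = (1.055e-34 J·s) / (2 × 8.540e-09 m)
Δp_min = 6.174e-27 kg·m/s

The more precisely we measure position, the greater the momentum disturbance.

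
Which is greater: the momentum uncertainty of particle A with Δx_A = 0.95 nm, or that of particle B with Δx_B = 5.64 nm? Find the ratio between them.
Particle A has the larger minimum momentum uncertainty, by a factor of 5.94.

For each particle, the minimum momentum uncertainty is Δp_min = ℏ/(2Δx):

Particle A: Δp_A = ℏ/(2×9.500e-10 m) = 5.550e-26 kg·m/s
Particle B: Δp_B = ℏ/(2×5.640e-09 m) = 9.349e-27 kg·m/s

Ratio: Δp_A/Δp_B = 5.94

Since Δp_min ∝ 1/Δx, the particle with smaller position uncertainty (A) has larger momentum uncertainty.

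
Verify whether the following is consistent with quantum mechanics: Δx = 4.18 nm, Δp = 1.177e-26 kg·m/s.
No, it violates the uncertainty principle (impossible measurement).

Calculate the product ΔxΔp:
ΔxΔp = (4.180e-09 m) × (1.177e-26 kg·m/s)
ΔxΔp = 4.920e-35 J·s

Compare to the minimum allowed value ℏ/2:
ℏ/2 = 5.273e-35 J·s

Since ΔxΔp = 4.920e-35 J·s < 5.273e-35 J·s = ℏ/2,
the measurement violates the uncertainty principle.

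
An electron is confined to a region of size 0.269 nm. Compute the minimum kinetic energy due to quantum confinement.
131.631 meV

Using the uncertainty principle:

1. Position uncertainty: Δx ≈ 2.690e-10 m
2. Minimum momentum uncertainty: Δp = ℏ/(2Δx) = 1.960e-25 kg·m/s
3. Minimum kinetic energy:
   KE = (Δp)²/(2m) = (1.960e-25)²/(2 × 9.109e-31 kg)
   KE = 2.109e-20 J = 131.631 meV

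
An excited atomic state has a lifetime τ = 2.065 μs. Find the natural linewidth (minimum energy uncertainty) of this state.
159.373 peV

Using the energy-time uncertainty principle:
ΔEΔt ≥ ℏ/2

The lifetime τ represents the time uncertainty Δt.
The natural linewidth (minimum energy uncertainty) is:

ΔE = ℏ/(2τ)
ΔE = (1.055e-34 J·s) / (2 × 2.065e-06 s)
ΔE = 2.553e-29 J = 159.373 peV

This natural linewidth limits the precision of spectroscopic measurements.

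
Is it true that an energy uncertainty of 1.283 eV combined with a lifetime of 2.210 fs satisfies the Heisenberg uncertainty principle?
Yes, it satisfies the uncertainty relation.

Calculate the product ΔEΔt:
ΔE = 1.283 eV = 2.056e-19 J
ΔEΔt = (2.056e-19 J) × (2.210e-15 s)
ΔEΔt = 4.543e-34 J·s

Compare to the minimum allowed value ℏ/2:
ℏ/2 = 5.273e-35 J·s

Since ΔEΔt = 4.543e-34 J·s ≥ 5.273e-35 J·s = ℏ/2,
this satisfies the uncertainty relation.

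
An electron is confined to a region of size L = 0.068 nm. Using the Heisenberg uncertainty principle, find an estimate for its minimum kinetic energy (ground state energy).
2.060 eV

Using the uncertainty principle to estimate ground state energy:

1. The position uncertainty is approximately the confinement size:
   Δx ≈ L = 6.800e-11 m

2. From ΔxΔp ≥ ℏ/2, the minimum momentum uncertainty is:
   Δp ≈ ℏ/(2L) = 7.754e-25 kg·m/s

3. The kinetic energy is approximately:
   KE ≈ (Δp)²/(2m) = (7.754e-25)²/(2 × 9.109e-31 kg)
   KE ≈ 3.300e-19 J = 2.060 eV

This is an order-of-magnitude estimate of the ground state energy.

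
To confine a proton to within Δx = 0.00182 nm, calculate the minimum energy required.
1.566 eV

Localizing a particle requires giving it sufficient momentum uncertainty:

1. From uncertainty principle: Δp ≥ ℏ/(2Δx)
   Δp_min = (1.055e-34 J·s) / (2 × 1.820e-12 m)
   Δp_min = 2.897e-23 kg·m/s

2. This momentum uncertainty corresponds to kinetic energy:
   KE ≈ (Δp)²/(2m) = (2.897e-23)²/(2 × 1.673e-27 kg)
   KE = 2.509e-19 J = 1.566 eV

Tighter localization requires more energy.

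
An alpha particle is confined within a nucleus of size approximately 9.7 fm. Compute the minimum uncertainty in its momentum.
5.436 × 10^-21 kg·m/s

Using the Heisenberg uncertainty principle:
ΔxΔp ≥ ℏ/2

With Δx ≈ L = 9.700e-15 m (the confinement size):
Δp_min = ℏ/(2Δx)
Δp_min = (1.055e-34 J·s) / (2 × 9.700e-15 m)
Δp_min = 5.436e-21 kg·m/s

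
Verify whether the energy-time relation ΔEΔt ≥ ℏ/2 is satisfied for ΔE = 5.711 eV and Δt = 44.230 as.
No, it violates the uncertainty relation.

Calculate the product ΔEΔt:
ΔE = 5.711 eV = 9.150e-19 J
ΔEΔt = (9.150e-19 J) × (4.423e-17 s)
ΔEΔt = 4.047e-35 J·s

Compare to the minimum allowed value ℏ/2:
ℏ/2 = 5.273e-35 J·s

Since ΔEΔt = 4.047e-35 J·s < 5.273e-35 J·s = ℏ/2,
this violates the uncertainty relation.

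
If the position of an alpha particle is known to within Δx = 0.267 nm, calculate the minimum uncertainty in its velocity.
29.721 m/s

Using the Heisenberg uncertainty principle and Δp = mΔv:
ΔxΔp ≥ ℏ/2
Δx(mΔv) ≥ ℏ/2

The minimum uncertainty in velocity is:
Δv_min = ℏ/(2mΔx)
Δv_min = (1.055e-34 J·s) / (2 × 6.645e-27 kg × 2.670e-10 m)
Δv_min = 2.972e+01 m/s = 29.721 m/s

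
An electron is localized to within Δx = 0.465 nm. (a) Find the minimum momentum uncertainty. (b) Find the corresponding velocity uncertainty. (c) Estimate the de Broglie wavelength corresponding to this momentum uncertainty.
(a) Δp_min = 1.134 × 10^-25 kg·m/s
(b) Δv_min = 124.481 km/s
(c) λ_dB = 5.843 nm

Step-by-step:

(a) From the uncertainty principle:
Δp_min = ℏ/(2Δx) = (1.055e-34 J·s)/(2 × 4.650e-10 m) = 1.134e-25 kg·m/s

(b) The velocity uncertainty:
Δv = Δp/m = (1.134e-25 kg·m/s)/(9.109e-31 kg) = 1.245e+05 m/s = 124.481 km/s

(c) The de Broglie wavelength for this momentum:
λ = h/p = (6.626e-34 J·s)/(1.134e-25 kg·m/s) = 5.843e-09 m = 5.843 nm

Note: The de Broglie wavelength is comparable to the localization size, as expected from wave-particle duality.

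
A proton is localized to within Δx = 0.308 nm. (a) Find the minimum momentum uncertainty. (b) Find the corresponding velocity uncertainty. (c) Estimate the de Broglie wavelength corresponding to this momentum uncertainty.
(a) Δp_min = 1.712 × 10^-25 kg·m/s
(b) Δv_min = 102.352 m/s
(c) λ_dB = 3.870 nm

Step-by-step:

(a) From the uncertainty principle:
Δp_min = ℏ/(2Δx) = (1.055e-34 J·s)/(2 × 3.080e-10 m) = 1.712e-25 kg·m/s

(b) The velocity uncertainty:
Δv = Δp/m = (1.712e-25 kg·m/s)/(1.673e-27 kg) = 1.024e+02 m/s = 102.352 m/s

(c) The de Broglie wavelength for this momentum:
λ = h/p = (6.626e-34 J·s)/(1.712e-25 kg·m/s) = 3.870e-09 m = 3.870 nm

Note: The de Broglie wavelength is comparable to the localization size, as expected from wave-particle duality.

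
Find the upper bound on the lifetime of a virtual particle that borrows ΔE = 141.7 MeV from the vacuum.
2.323 ys

Using the energy-time uncertainty principle:
ΔEΔt ≥ ℏ/2

For a virtual particle borrowing energy ΔE, the maximum lifetime is:
Δt_max = ℏ/(2ΔE)

Converting energy:
ΔE = 141.7 MeV = 2.270e-11 J

Δt_max = (1.055e-34 J·s) / (2 × 2.270e-11 J)
Δt_max = 2.323e-24 s = 2.323 ys

Virtual particles with higher borrowed energy exist for shorter times.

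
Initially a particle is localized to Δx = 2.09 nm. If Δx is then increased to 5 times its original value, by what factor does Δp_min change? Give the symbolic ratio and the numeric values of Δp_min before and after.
Original Δp_min = 2.523 × 10^-26 kg·m/s; new Δp'_min = 5.046 × 10^-27 kg·m/s; ratio Δp'_min/Δp_min = 1/5.

From the uncertainty principle ΔxΔp ≥ ℏ/2, the minimum momentum uncertainty is Δp_min = ℏ/(2Δx).

Original (Δx = 2.09 nm = 2.090e-09 m):
Δp_min = (1.055e-34 J·s)/(2 × 2.090e-09 m) = 2.523e-26 kg·m/s

When Δx → 5Δx:
Δp'_min = ℏ/(2 × 5Δx) = (1/5) × ℏ/(2Δx) = (1/5) × Δp_min
Δp'_min = 1/5 × 2.523e-26 kg·m/s = 5.046e-27 kg·m/s

Since Δp_min ∝ 1/Δx, when Δx is increased to 5 times its original value, Δp_min decreases to 1/5 of its original value.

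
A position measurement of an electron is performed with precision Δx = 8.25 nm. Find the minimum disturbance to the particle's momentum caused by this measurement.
6.391 × 10^-27 kg·m/s

The uncertainty principle implies that measuring position disturbs momentum:
ΔxΔp ≥ ℏ/2

When we measure position with precision Δx, we necessarily introduce a momentum uncertainty:
Δp ≥ ℏ/(2Δx)
Δp_min = (1.055e-34 J·s) / (2 × 8.250e-09 m)
Δp_min = 6.391e-27 kg·m/s

The more precisely we measure position, the greater the momentum disturbance.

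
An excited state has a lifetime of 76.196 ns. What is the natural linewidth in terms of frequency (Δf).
1.044 MHz

Using the energy-time uncertainty principle and E = hf:
ΔEΔt ≥ ℏ/2
hΔf·Δt ≥ ℏ/2

The minimum frequency uncertainty is:
Δf = ℏ/(2hτ) = 1/(4πτ)
Δf = 1/(4π × 7.620e-08 s)
Δf = 1.044e+06 Hz = 1.044 MHz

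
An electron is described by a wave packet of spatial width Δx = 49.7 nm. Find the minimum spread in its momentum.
1.061 × 10^-27 kg·m/s

For a wave packet, the spatial width Δx and momentum spread Δp are related by the uncertainty principle:
ΔxΔp ≥ ℏ/2

The minimum momentum spread is:
Δp_min = ℏ/(2Δx)
Δp_min = (1.055e-34 J·s) / (2 × 4.970e-08 m)
Δp_min = 1.061e-27 kg·m/s

A wave packet cannot have both a well-defined position and well-defined momentum.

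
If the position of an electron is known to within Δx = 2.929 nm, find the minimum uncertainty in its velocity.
19.762 km/s

Using the Heisenberg uncertainty principle and Δp = mΔv:
ΔxΔp ≥ ℏ/2
Δx(mΔv) ≥ ℏ/2

The minimum uncertainty in velocity is:
Δv_min = ℏ/(2mΔx)
Δv_min = (1.055e-34 J·s) / (2 × 9.109e-31 kg × 2.929e-09 m)
Δv_min = 1.976e+04 m/s = 19.762 km/s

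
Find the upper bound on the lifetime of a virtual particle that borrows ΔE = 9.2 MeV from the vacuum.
35.772 ys

Using the energy-time uncertainty principle:
ΔEΔt ≥ ℏ/2

For a virtual particle borrowing energy ΔE, the maximum lifetime is:
Δt_max = ℏ/(2ΔE)

Converting energy:
ΔE = 9.2 MeV = 1.474e-12 J

Δt_max = (1.055e-34 J·s) / (2 × 1.474e-12 J)
Δt_max = 3.577e-23 s = 35.772 ys

Virtual particles with higher borrowed energy exist for shorter times.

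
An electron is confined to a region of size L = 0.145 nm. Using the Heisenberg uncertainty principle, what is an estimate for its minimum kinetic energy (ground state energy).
453.030 meV

Using the uncertainty principle to estimate ground state energy:

1. The position uncertainty is approximately the confinement size:
   Δx ≈ L = 1.450e-10 m

2. From ΔxΔp ≥ ℏ/2, the minimum momentum uncertainty is:
   Δp ≈ ℏ/(2L) = 3.636e-25 kg·m/s

3. The kinetic energy is approximately:
   KE ≈ (Δp)²/(2m) = (3.636e-25)²/(2 × 9.109e-31 kg)
   KE ≈ 7.258e-20 J = 453.030 meV

This is an order-of-magnitude estimate of the ground state energy.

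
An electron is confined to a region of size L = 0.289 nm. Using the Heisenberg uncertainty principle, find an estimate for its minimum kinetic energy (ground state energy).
114.043 meV

Using the uncertainty principle to estimate ground state energy:

1. The position uncertainty is approximately the confinement size:
   Δx ≈ L = 2.890e-10 m

2. From ΔxΔp ≥ ℏ/2, the minimum momentum uncertainty is:
   Δp ≈ ℏ/(2L) = 1.825e-25 kg·m/s

3. The kinetic energy is approximately:
   KE ≈ (Δp)²/(2m) = (1.825e-25)²/(2 × 9.109e-31 kg)
   KE ≈ 1.827e-20 J = 114.043 meV

This is an order-of-magnitude estimate of the ground state energy.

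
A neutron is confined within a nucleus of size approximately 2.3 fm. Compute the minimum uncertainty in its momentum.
2.293 × 10^-20 kg·m/s

Using the Heisenberg uncertainty principle:
ΔxΔp ≥ ℏ/2

With Δx ≈ L = 2.300e-15 m (the confinement size):
Δp_min = ℏ/(2Δx)
Δp_min = (1.055e-34 J·s) / (2 × 2.300e-15 m)
Δp_min = 2.293e-20 kg·m/s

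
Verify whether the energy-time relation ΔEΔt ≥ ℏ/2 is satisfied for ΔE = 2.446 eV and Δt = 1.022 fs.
Yes, it satisfies the uncertainty relation.

Calculate the product ΔEΔt:
ΔE = 2.446 eV = 3.919e-19 J
ΔEΔt = (3.919e-19 J) × (1.022e-15 s)
ΔEΔt = 4.005e-34 J·s

Compare to the minimum allowed value ℏ/2:
ℏ/2 = 5.273e-35 J·s

Since ΔEΔt = 4.005e-34 J·s ≥ 5.273e-35 J·s = ℏ/2,
this satisfies the uncertainty relation.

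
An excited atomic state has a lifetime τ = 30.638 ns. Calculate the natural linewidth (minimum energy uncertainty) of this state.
10.742 neV

Using the energy-time uncertainty principle:
ΔEΔt ≥ ℏ/2

The lifetime τ represents the time uncertainty Δt.
The natural linewidth (minimum energy uncertainty) is:

ΔE = ℏ/(2τ)
ΔE = (1.055e-34 J·s) / (2 × 3.064e-08 s)
ΔE = 1.721e-27 J = 10.742 neV

This natural linewidth limits the precision of spectroscopic measurements.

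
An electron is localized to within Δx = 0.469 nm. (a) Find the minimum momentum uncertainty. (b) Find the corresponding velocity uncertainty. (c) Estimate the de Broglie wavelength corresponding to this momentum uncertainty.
(a) Δp_min = 1.124 × 10^-25 kg·m/s
(b) Δv_min = 123.420 km/s
(c) λ_dB = 5.894 nm

Step-by-step:

(a) From the uncertainty principle:
Δp_min = ℏ/(2Δx) = (1.055e-34 J·s)/(2 × 4.690e-10 m) = 1.124e-25 kg·m/s

(b) The velocity uncertainty:
Δv = Δp/m = (1.124e-25 kg·m/s)/(9.109e-31 kg) = 1.234e+05 m/s = 123.420 km/s

(c) The de Broglie wavelength for this momentum:
λ = h/p = (6.626e-34 J·s)/(1.124e-25 kg·m/s) = 5.894e-09 m = 5.894 nm

Note: The de Broglie wavelength is comparable to the localization size, as expected from wave-particle duality.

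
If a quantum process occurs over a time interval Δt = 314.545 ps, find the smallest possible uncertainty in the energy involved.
1.046 μeV

Using the energy-time uncertainty principle:
ΔEΔt ≥ ℏ/2

The minimum uncertainty in energy is:
ΔE_min = ℏ/(2Δt)
ΔE_min = (1.055e-34 J·s) / (2 × 3.145e-10 s)
ΔE_min = 1.676e-25 J = 1.046 μeV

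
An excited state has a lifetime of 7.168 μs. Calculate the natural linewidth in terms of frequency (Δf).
11.102 kHz

Using the energy-time uncertainty principle and E = hf:
ΔEΔt ≥ ℏ/2
hΔf·Δt ≥ ℏ/2

The minimum frequency uncertainty is:
Δf = ℏ/(2hτ) = 1/(4πτ)
Δf = 1/(4π × 7.168e-06 s)
Δf = 1.110e+04 Hz = 11.102 kHz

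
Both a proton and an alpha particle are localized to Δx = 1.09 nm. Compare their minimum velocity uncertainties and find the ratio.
The proton has the larger minimum velocity uncertainty, by a ratio of 4.0.

For both particles, Δp_min = ℏ/(2Δx) = 4.837e-26 kg·m/s (same for both).

The velocity uncertainty is Δv = Δp/m:
- proton: Δv = 4.837e-26 / 1.673e-27 = 2.892e+01 m/s = 28.922 m/s
- alpha particle: Δv = 4.837e-26 / 6.645e-27 = 7.280e+00 m/s = 7.280 m/s

Ratio: 2.892e+01 / 7.280e+00 = 4.0

The lighter particle has larger velocity uncertainty because Δv ∝ 1/m.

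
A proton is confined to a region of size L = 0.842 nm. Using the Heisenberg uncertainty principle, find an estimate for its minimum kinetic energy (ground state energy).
7.317 μeV

Using the uncertainty principle to estimate ground state energy:

1. The position uncertainty is approximately the confinement size:
   Δx ≈ L = 8.420e-10 m

2. From ΔxΔp ≥ ℏ/2, the minimum momentum uncertainty is:
   Δp ≈ ℏ/(2L) = 6.262e-26 kg·m/s

3. The kinetic energy is approximately:
   KE ≈ (Δp)²/(2m) = (6.262e-26)²/(2 × 1.673e-27 kg)
   KE ≈ 1.172e-24 J = 7.317 μeV

This is an order-of-magnitude estimate of the ground state energy.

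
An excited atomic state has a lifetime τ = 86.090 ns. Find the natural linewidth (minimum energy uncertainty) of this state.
3.823 neV

Using the energy-time uncertainty principle:
ΔEΔt ≥ ℏ/2

The lifetime τ represents the time uncertainty Δt.
The natural linewidth (minimum energy uncertainty) is:

ΔE = ℏ/(2τ)
ΔE = (1.055e-34 J·s) / (2 × 8.609e-08 s)
ΔE = 6.125e-28 J = 3.823 neV

This natural linewidth limits the precision of spectroscopic measurements.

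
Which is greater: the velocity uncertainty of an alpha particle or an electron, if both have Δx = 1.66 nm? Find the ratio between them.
The electron has the larger minimum velocity uncertainty, by a ratio of 7294.3.

For both particles, Δp_min = ℏ/(2Δx) = 3.176e-26 kg·m/s (same for both).

The velocity uncertainty is Δv = Δp/m:
- alpha particle: Δv = 3.176e-26 / 6.645e-27 = 4.780e+00 m/s = 4.780 m/s
- electron: Δv = 3.176e-26 / 9.109e-31 = 3.487e+04 m/s = 34.870 km/s

Ratio: 3.487e+04 / 4.780e+00 = 7294.3

The lighter particle has larger velocity uncertainty because Δv ∝ 1/m.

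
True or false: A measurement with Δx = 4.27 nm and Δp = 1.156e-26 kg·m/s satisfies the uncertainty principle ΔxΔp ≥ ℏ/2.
No, it violates the uncertainty principle (impossible measurement).

Calculate the product ΔxΔp:
ΔxΔp = (4.270e-09 m) × (1.156e-26 kg·m/s)
ΔxΔp = 4.936e-35 J·s

Compare to the minimum allowed value ℏ/2:
ℏ/2 = 5.273e-35 J·s

Since ΔxΔp = 4.936e-35 J·s < 5.273e-35 J·s = ℏ/2,
the measurement violates the uncertainty principle.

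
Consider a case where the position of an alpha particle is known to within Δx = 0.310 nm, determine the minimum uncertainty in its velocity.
25.598 m/s

Using the Heisenberg uncertainty principle and Δp = mΔv:
ΔxΔp ≥ ℏ/2
Δx(mΔv) ≥ ℏ/2

The minimum uncertainty in velocity is:
Δv_min = ℏ/(2mΔx)
Δv_min = (1.055e-34 J·s) / (2 × 6.645e-27 kg × 3.100e-10 m)
Δv_min = 2.560e+01 m/s = 25.598 m/s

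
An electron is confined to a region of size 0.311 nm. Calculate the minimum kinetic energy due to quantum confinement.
98.479 meV

Using the uncertainty principle:

1. Position uncertainty: Δx ≈ 3.110e-10 m
2. Minimum momentum uncertainty: Δp = ℏ/(2Δx) = 1.695e-25 kg·m/s
3. Minimum kinetic energy:
   KE = (Δp)²/(2m) = (1.695e-25)²/(2 × 9.109e-31 kg)
   KE = 1.578e-20 J = 98.479 meV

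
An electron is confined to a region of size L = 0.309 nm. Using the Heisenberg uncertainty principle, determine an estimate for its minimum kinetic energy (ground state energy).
99.758 meV

Using the uncertainty principle to estimate ground state energy:

1. The position uncertainty is approximately the confinement size:
   Δx ≈ L = 3.090e-10 m

2. From ΔxΔp ≥ ℏ/2, the minimum momentum uncertainty is:
   Δp ≈ ℏ/(2L) = 1.706e-25 kg·m/s

3. The kinetic energy is approximately:
   KE ≈ (Δp)²/(2m) = (1.706e-25)²/(2 × 9.109e-31 kg)
   KE ≈ 1.598e-20 J = 99.758 meV

This is an order-of-magnitude estimate of the ground state energy.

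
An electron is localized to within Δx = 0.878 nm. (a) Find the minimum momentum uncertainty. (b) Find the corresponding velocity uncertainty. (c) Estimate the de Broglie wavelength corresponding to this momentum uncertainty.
(a) Δp_min = 6.006 × 10^-26 kg·m/s
(b) Δv_min = 65.927 km/s
(c) λ_dB = 11.033 nm

Step-by-step:

(a) From the uncertainty principle:
Δp_min = ℏ/(2Δx) = (1.055e-34 J·s)/(2 × 8.780e-10 m) = 6.006e-26 kg·m/s

(b) The velocity uncertainty:
Δv = Δp/m = (6.006e-26 kg·m/s)/(9.109e-31 kg) = 6.593e+04 m/s = 65.927 km/s

(c) The de Broglie wavelength for this momentum:
λ = h/p = (6.626e-34 J·s)/(6.006e-26 kg·m/s) = 1.103e-08 m = 11.033 nm

Note: The de Broglie wavelength is comparable to the localization size, as expected from wave-particle duality.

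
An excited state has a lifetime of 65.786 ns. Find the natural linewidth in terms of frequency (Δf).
1.210 MHz

Using the energy-time uncertainty principle and E = hf:
ΔEΔt ≥ ℏ/2
hΔf·Δt ≥ ℏ/2

The minimum frequency uncertainty is:
Δf = ℏ/(2hτ) = 1/(4πτ)
Δf = 1/(4π × 6.579e-08 s)
Δf = 1.210e+06 Hz = 1.210 MHz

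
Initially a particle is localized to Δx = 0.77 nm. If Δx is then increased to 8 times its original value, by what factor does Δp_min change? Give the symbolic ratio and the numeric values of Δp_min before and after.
Original Δp_min = 6.848 × 10^-26 kg·m/s; new Δp'_min = 8.560 × 10^-27 kg·m/s; ratio Δp'_min/Δp_min = 1/8.

From the uncertainty principle ΔxΔp ≥ ℏ/2, the minimum momentum uncertainty is Δp_min = ℏ/(2Δx).

Original (Δx = 0.77 nm = 7.700e-10 m):
Δp_min = (1.055e-34 J·s)/(2 × 7.700e-10 m) = 6.848e-26 kg·m/s

When Δx → 8Δx:
Δp'_min = ℏ/(2 × 8Δx) = (1/8) × ℏ/(2Δx) = (1/8) × Δp_min
Δp'_min = 1/8 × 6.848e-26 kg·m/s = 8.560e-27 kg·m/s

Since Δp_min ∝ 1/Δx, when Δx is increased to 8 times its original value, Δp_min decreases to 1/8 of its original value.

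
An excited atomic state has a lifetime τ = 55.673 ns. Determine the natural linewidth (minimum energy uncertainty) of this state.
5.911 neV

Using the energy-time uncertainty principle:
ΔEΔt ≥ ℏ/2

The lifetime τ represents the time uncertainty Δt.
The natural linewidth (minimum energy uncertainty) is:

ΔE = ℏ/(2τ)
ΔE = (1.055e-34 J·s) / (2 × 5.567e-08 s)
ΔE = 9.471e-28 J = 5.911 neV

This natural linewidth limits the precision of spectroscopic measurements.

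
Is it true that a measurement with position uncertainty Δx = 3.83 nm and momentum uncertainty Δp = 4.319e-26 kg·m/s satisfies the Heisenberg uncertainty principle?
Yes, it satisfies the uncertainty principle.

Calculate the product ΔxΔp:
ΔxΔp = (3.830e-09 m) × (4.319e-26 kg·m/s)
ΔxΔp = 1.654e-34 J·s

Compare to the minimum allowed value ℏ/2:
ℏ/2 = 5.273e-35 J·s

Since ΔxΔp = 1.654e-34 J·s ≥ 5.273e-35 J·s = ℏ/2,
the measurement satisfies the uncertainty principle.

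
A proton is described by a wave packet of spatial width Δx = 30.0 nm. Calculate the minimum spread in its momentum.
1.758 × 10^-27 kg·m/s

For a wave packet, the spatial width Δx and momentum spread Δp are related by the uncertainty principle:
ΔxΔp ≥ ℏ/2

The minimum momentum spread is:
Δp_min = ℏ/(2Δx)
Δp_min = (1.055e-34 J·s) / (2 × 3.000e-08 m)
Δp_min = 1.758e-27 kg·m/s

A wave packet cannot have both a well-defined position and well-defined momentum.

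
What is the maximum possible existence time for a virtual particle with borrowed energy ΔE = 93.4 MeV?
3.524 ys

Using the energy-time uncertainty principle:
ΔEΔt ≥ ℏ/2

For a virtual particle borrowing energy ΔE, the maximum lifetime is:
Δt_max = ℏ/(2ΔE)

Converting energy:
ΔE = 93.4 MeV = 1.496e-11 J

Δt_max = (1.055e-34 J·s) / (2 × 1.496e-11 J)
Δt_max = 3.524e-24 s = 3.524 ys

Virtual particles with higher borrowed energy exist for shorter times.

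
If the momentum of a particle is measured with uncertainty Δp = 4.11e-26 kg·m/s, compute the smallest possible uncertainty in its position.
1.283 nm

Using the Heisenberg uncertainty principle:
ΔxΔp ≥ ℏ/2

The minimum uncertainty in position is:
Δx_min = ℏ/(2Δp)
Δx_min = (1.055e-34 J·s) / (2 × 4.110e-26 kg·m/s)
Δx_min = 1.283e-09 m = 1.283 nm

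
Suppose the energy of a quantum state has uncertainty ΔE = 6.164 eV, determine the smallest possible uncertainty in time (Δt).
53.392 as

Using the energy-time uncertainty principle:
ΔEΔt ≥ ℏ/2

The minimum uncertainty in time is:
Δt_min = ℏ/(2ΔE)
Δt_min = (1.055e-34 J·s) / (2 × 9.876e-19 J)
Δt_min = 5.339e-17 s = 53.392 as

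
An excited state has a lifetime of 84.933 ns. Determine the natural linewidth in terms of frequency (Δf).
936.944 kHz

Using the energy-time uncertainty principle and E = hf:
ΔEΔt ≥ ℏ/2
hΔf·Δt ≥ ℏ/2

The minimum frequency uncertainty is:
Δf = ℏ/(2hτ) = 1/(4πτ)
Δf = 1/(4π × 8.493e-08 s)
Δf = 9.369e+05 Hz = 936.944 kHz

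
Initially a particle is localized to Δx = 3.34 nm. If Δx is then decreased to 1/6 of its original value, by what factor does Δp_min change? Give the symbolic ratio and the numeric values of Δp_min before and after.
Original Δp_min = 1.579 × 10^-26 kg·m/s; new Δp'_min = 9.472 × 10^-26 kg·m/s; ratio Δp'_min/Δp_min = 6.

From the uncertainty principle ΔxΔp ≥ ℏ/2, the minimum momentum uncertainty is Δp_min = ℏ/(2Δx).

Original (Δx = 3.34 nm = 3.340e-09 m):
Δp_min = (1.055e-34 J·s)/(2 × 3.340e-09 m) = 1.579e-26 kg·m/s

When Δx → (1/6)Δx:
Δp'_min = ℏ/(2 × (1/6)Δx) = 6 × ℏ/(2Δx) = 6 × Δp_min
Δp'_min = 6 × 1.579e-26 kg·m/s = 9.472e-26 kg·m/s

Since Δp_min ∝ 1/Δx, when Δx is decreased to 1/6 of its original value, Δp_min increases to 6 times its original value.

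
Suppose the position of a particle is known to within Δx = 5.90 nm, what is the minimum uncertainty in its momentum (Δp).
8.937 × 10^-27 kg·m/s

Using the Heisenberg uncertainty principle:
ΔxΔp ≥ ℏ/2

The minimum uncertainty in momentum is:
Δp_min = ℏ/(2Δx)
Δp_min = (1.055e-34 J·s) / (2 × 5.900e-09 m)
Δp_min = 8.937e-27 kg·m/s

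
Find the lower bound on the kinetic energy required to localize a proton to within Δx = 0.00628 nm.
131.533 meV

Localizing a particle requires giving it sufficient momentum uncertainty:

1. From uncertainty principle: Δp ≥ ℏ/(2Δx)
   Δp_min = (1.055e-34 J·s) / (2 × 6.280e-12 m)
   Δp_min = 8.396e-24 kg·m/s

2. This momentum uncertainty corresponds to kinetic energy:
   KE ≈ (Δp)²/(2m) = (8.396e-24)²/(2 × 1.673e-27 kg)
   KE = 2.107e-20 J = 131.533 meV

Tighter localization requires more energy.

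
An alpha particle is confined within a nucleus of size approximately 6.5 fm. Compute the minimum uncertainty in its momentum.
8.112 × 10^-21 kg·m/s

Using the Heisenberg uncertainty principle:
ΔxΔp ≥ ℏ/2

With Δx ≈ L = 6.500e-15 m (the confinement size):
Δp_min = ℏ/(2Δx)
Δp_min = (1.055e-34 J·s) / (2 × 6.500e-15 m)
Δp_min = 8.112e-21 kg·m/s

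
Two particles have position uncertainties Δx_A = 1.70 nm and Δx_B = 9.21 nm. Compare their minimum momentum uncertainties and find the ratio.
Particle A has the larger minimum momentum uncertainty, by a factor of 5.42.

For each particle, the minimum momentum uncertainty is Δp_min = ℏ/(2Δx):

Particle A: Δp_A = ℏ/(2×1.700e-09 m) = 3.102e-26 kg·m/s
Particle B: Δp_B = ℏ/(2×9.210e-09 m) = 5.725e-27 kg·m/s

Ratio: Δp_A/Δp_B = 5.42

Since Δp_min ∝ 1/Δx, the particle with smaller position uncertainty (A) has larger momentum uncertainty.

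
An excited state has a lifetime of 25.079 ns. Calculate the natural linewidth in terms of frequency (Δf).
3.173 MHz

Using the energy-time uncertainty principle and E = hf:
ΔEΔt ≥ ℏ/2
hΔf·Δt ≥ ℏ/2

The minimum frequency uncertainty is:
Δf = ℏ/(2hτ) = 1/(4πτ)
Δf = 1/(4π × 2.508e-08 s)
Δf = 3.173e+06 Hz = 3.173 MHz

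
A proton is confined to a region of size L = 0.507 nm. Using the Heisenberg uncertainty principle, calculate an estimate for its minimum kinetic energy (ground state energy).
20.181 μeV

Using the uncertainty principle to estimate ground state energy:

1. The position uncertainty is approximately the confinement size:
   Δx ≈ L = 5.070e-10 m

2. From ΔxΔp ≥ ℏ/2, the minimum momentum uncertainty is:
   Δp ≈ ℏ/(2L) = 1.040e-25 kg·m/s

3. The kinetic energy is approximately:
   KE ≈ (Δp)²/(2m) = (1.040e-25)²/(2 × 1.673e-27 kg)
   KE ≈ 3.233e-24 J = 20.181 μeV

This is an order-of-magnitude estimate of the ground state energy.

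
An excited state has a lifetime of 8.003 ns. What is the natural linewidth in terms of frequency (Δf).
9.943 MHz

Using the energy-time uncertainty principle and E = hf:
ΔEΔt ≥ ℏ/2
hΔf·Δt ≥ ℏ/2

The minimum frequency uncertainty is:
Δf = ℏ/(2hτ) = 1/(4πτ)
Δf = 1/(4π × 8.003e-09 s)
Δf = 9.943e+06 Hz = 9.943 MHz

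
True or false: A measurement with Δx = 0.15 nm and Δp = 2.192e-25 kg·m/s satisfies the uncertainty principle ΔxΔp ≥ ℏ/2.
No, it violates the uncertainty principle (impossible measurement).

Calculate the product ΔxΔp:
ΔxΔp = (1.500e-10 m) × (2.192e-25 kg·m/s)
ΔxΔp = 3.288e-35 J·s

Compare to the minimum allowed value ℏ/2:
ℏ/2 = 5.273e-35 J·s

Since ΔxΔp = 3.288e-35 J·s < 5.273e-35 J·s = ℏ/2,
the measurement violates the uncertainty principle.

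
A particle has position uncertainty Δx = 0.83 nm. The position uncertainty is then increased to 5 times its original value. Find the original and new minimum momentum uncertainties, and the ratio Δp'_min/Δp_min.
Original Δp_min = 6.353 × 10^-26 kg·m/s; new Δp'_min = 1.271 × 10^-26 kg·m/s; ratio Δp'_min/Δp_min = 1/5.

From the uncertainty principle ΔxΔp ≥ ℏ/2, the minimum momentum uncertainty is Δp_min = ℏ/(2Δx).

Original (Δx = 0.83 nm = 8.300e-10 m):
Δp_min = (1.055e-34 J·s)/(2 × 8.300e-10 m) = 6.353e-26 kg·m/s

When Δx → 5Δx:
Δp'_min = ℏ/(2 × 5Δx) = (1/5) × ℏ/(2Δx) = (1/5) × Δp_min
Δp'_min = 1/5 × 6.353e-26 kg·m/s = 1.271e-26 kg·m/s

Since Δp_min ∝ 1/Δx, when Δx is increased to 5 times its original value, Δp_min decreases to 1/5 of its original value.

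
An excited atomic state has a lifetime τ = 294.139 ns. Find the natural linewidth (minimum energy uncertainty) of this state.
1.119 neV

Using the energy-time uncertainty principle:
ΔEΔt ≥ ℏ/2

The lifetime τ represents the time uncertainty Δt.
The natural linewidth (minimum energy uncertainty) is:

ΔE = ℏ/(2τ)
ΔE = (1.055e-34 J·s) / (2 × 2.941e-07 s)
ΔE = 1.793e-28 J = 1.119 neV

This natural linewidth limits the precision of spectroscopic measurements.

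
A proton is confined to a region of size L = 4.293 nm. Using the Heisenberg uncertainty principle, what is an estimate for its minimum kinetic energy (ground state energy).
281.470 neV

Using the uncertainty principle to estimate ground state energy:

1. The position uncertainty is approximately the confinement size:
   Δx ≈ L = 4.293e-09 m

2. From ΔxΔp ≥ ℏ/2, the minimum momentum uncertainty is:
   Δp ≈ ℏ/(2L) = 1.228e-26 kg·m/s

3. The kinetic energy is approximately:
   KE ≈ (Δp)²/(2m) = (1.228e-26)²/(2 × 1.673e-27 kg)
   KE ≈ 4.510e-26 J = 281.470 neV

This is an order-of-magnitude estimate of the ground state energy.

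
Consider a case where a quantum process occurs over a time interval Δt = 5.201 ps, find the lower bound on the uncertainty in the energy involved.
63.277 μeV

Using the energy-time uncertainty principle:
ΔEΔt ≥ ℏ/2

The minimum uncertainty in energy is:
ΔE_min = ℏ/(2Δt)
ΔE_min = (1.055e-34 J·s) / (2 × 5.201e-12 s)
ΔE_min = 1.014e-23 J = 63.277 μeV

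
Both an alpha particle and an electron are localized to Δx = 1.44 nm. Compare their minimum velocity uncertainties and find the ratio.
The electron has the larger minimum velocity uncertainty, by a ratio of 7294.3.

For both particles, Δp_min = ℏ/(2Δx) = 3.662e-26 kg·m/s (same for both).

The velocity uncertainty is Δv = Δp/m:
- alpha particle: Δv = 3.662e-26 / 6.645e-27 = 5.511e+00 m/s = 5.511 m/s
- electron: Δv = 3.662e-26 / 9.109e-31 = 4.020e+04 m/s = 40.197 km/s

Ratio: 4.020e+04 / 5.511e+00 = 7294.3

The lighter particle has larger velocity uncertainty because Δv ∝ 1/m.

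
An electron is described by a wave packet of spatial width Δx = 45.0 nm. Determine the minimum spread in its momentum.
1.172 × 10^-27 kg·m/s

For a wave packet, the spatial width Δx and momentum spread Δp are related by the uncertainty principle:
ΔxΔp ≥ ℏ/2

The minimum momentum spread is:
Δp_min = ℏ/(2Δx)
Δp_min = (1.055e-34 J·s) / (2 × 4.500e-08 m)
Δp_min = 1.172e-27 kg·m/s

A wave packet cannot have both a well-defined position and well-defined momentum.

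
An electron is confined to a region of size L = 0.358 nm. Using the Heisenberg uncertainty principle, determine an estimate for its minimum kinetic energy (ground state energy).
74.318 meV

Using the uncertainty principle to estimate ground state energy:

1. The position uncertainty is approximately the confinement size:
   Δx ≈ L = 3.580e-10 m

2. From ΔxΔp ≥ ℏ/2, the minimum momentum uncertainty is:
   Δp ≈ ℏ/(2L) = 1.473e-25 kg·m/s

3. The kinetic energy is approximately:
   KE ≈ (Δp)²/(2m) = (1.473e-25)²/(2 × 9.109e-31 kg)
   KE ≈ 1.191e-20 J = 74.318 meV

This is an order-of-magnitude estimate of the ground state energy.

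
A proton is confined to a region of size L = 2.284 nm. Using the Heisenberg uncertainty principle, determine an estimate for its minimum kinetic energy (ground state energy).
994.402 neV

Using the uncertainty principle to estimate ground state energy:

1. The position uncertainty is approximately the confinement size:
   Δx ≈ L = 2.284e-09 m

2. From ΔxΔp ≥ ℏ/2, the minimum momentum uncertainty is:
   Δp ≈ ℏ/(2L) = 2.309e-26 kg·m/s

3. The kinetic energy is approximately:
   KE ≈ (Δp)²/(2m) = (2.309e-26)²/(2 × 1.673e-27 kg)
   KE ≈ 1.593e-25 J = 994.402 neV

This is an order-of-magnitude estimate of the ground state energy.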